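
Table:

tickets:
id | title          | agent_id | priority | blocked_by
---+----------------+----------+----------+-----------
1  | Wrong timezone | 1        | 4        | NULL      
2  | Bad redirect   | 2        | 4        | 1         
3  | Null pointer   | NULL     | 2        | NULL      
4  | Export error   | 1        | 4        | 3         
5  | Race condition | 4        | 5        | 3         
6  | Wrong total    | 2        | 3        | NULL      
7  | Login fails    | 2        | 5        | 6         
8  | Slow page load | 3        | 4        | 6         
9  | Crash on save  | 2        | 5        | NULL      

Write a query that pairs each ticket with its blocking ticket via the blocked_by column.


This is a self-join: tickets is joined to a second copy of itself, matching each row's blocked_by to another row's id. Use LEFT JOIN so rows with blocked_by=NULL are kept.
  - ticket 1 (Wrong timezone): blocked_by=NULL -> NULL
  - ticket 2 (Bad redirect): blocked_by=1 -> Wrong timezone
  - ticket 3 (Null pointer): blocked_by=NULL -> NULL
  - ticket 4 (Export error): blocked_by=3 -> Null pointer
  - ticket 5 (Race condition): blocked_by=3 -> Null pointer
  - ticket 6 (Wrong total): blocked_by=NULL -> NULL
  - ticket 7 (Login fails): blocked_by=6 -> Wrong total
  - ticket 8 (Slow page load): blocked_by=6 -> Wrong total
  - ticket 9 (Crash on save): blocked_by=NULL -> NULL

SQL:
SELECT a.title AS item, b.title AS blocked_by
FROM tickets a
LEFT JOIN tickets b ON a.blocked_by = b.id

Result:
item           | blocked_by    
---------------+---------------
Wrong timezone | NULL          
Bad redirect   | Wrong timezone
Null pointer   | NULL          
Export error   | Null pointer  
Race condition | Null pointer  
Wrong total    | NULL          
Login fails    | Wrong total   
Slow page load | Wrong total   
Crash on save  | NULL          


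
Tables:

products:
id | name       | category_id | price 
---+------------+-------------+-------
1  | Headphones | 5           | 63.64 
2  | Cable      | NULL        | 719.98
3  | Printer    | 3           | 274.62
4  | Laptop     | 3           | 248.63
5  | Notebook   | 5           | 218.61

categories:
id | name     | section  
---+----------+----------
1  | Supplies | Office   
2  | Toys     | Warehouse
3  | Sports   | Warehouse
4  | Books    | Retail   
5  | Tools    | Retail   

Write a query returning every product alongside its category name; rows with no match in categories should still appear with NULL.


LEFT JOIN keeps every row from products (the left table); where category_id has no match in categories, the category columns become NULL. Walk through each product:
  - product 1 (Headphones): category_id=5 -> matches Tools
  - product 2 (Cable): category_id=NULL, no match -> kept with NULL
  - product 3 (Printer): category_id=3 -> matches Sports
  - product 4 (Laptop): category_id=3 -> matches Sports
  - product 5 (Notebook): category_id=5 -> matches Tools
All 5 rows appear; 1 has NULL category.

SQL:
SELECT a.name, b.name AS category
FROM products a
LEFT JOIN categories b ON a.category_id = b.id

Result:
name       | category
-----------+---------
Headphones | Tools   
Cable      | NULL    
Printer    | Sports  
Laptop     | Sports  
Notebook   | Tools   


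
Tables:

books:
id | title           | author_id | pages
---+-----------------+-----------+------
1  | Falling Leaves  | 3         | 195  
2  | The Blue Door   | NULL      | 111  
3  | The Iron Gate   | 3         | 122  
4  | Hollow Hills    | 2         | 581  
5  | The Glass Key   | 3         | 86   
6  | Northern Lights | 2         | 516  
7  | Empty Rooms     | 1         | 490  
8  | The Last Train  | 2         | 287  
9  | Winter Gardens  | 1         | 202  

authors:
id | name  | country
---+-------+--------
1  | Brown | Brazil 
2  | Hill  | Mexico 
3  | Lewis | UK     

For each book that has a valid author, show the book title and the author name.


INNER JOIN keeps only books rows whose author_id matches an id in authors. Walk through each book:
  - book 1 (Falling Leaves): author_id=3 -> matches Lewis
  - book 2 (The Blue Door): author_id=NULL, no match -> dropped
  - book 3 (The Iron Gate): author_id=3 -> matches Lewis
  - book 4 (Hollow Hills): author_id=2 -> matches Hill
  - book 5 (The Glass Key): author_id=3 -> matches Lewis
  - book 6 (Northern Lights): author_id=2 -> matches Hill
  - book 7 (Empty Rooms): author_id=1 -> matches Brown
  - book 8 (The Last Train): author_id=2 -> matches Hill
  - book 9 (Winter Gardens): author_id=1 -> matches Brown
So 1 of 9 rows is dropped.

SQL:
SELECT a.title, b.name AS author
FROM books a
INNER JOIN authors b ON a.author_id = b.id

Result:
title           | author
----------------+-------
Falling Leaves  | Lewis 
The Iron Gate   | Lewis 
Hollow Hills    | Hill  
The Glass Key   | Lewis 
Northern Lights | Hill  
Empty Rooms     | Brown 
The Last Train  | Hill  
Winter Gardens  | Brown 


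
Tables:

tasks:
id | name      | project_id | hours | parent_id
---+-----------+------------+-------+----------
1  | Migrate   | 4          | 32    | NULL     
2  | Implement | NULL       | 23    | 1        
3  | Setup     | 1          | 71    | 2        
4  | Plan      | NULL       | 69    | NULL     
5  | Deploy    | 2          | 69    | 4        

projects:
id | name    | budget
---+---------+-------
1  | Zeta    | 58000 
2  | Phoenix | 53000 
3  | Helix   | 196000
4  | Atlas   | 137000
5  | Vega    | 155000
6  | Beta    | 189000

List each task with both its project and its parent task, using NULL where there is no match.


Two LEFT JOINs from the same base table tasks: one to projects via project_id, one to tasks itself via parent_id. Both are LEFT so every task is preserved.
Match against projects:
  - task 1 (Migrate): project_id=4 -> matches Atlas
  - task 2 (Implement): project_id=NULL, no match -> kept with NULL
  - task 3 (Setup): project_id=1 -> matches Zeta
  - task 4 (Plan): project_id=NULL, no match -> kept with NULL
  - task 5 (Deploy): project_id=2 -> matches Phoenix
Match against tasks (self):
  - task 1 (Migrate): parent_id=NULL -> NULL
  - task 2 (Implement): parent_id=1 -> Migrate
  - task 3 (Setup): parent_id=2 -> Implement
  - task 4 (Plan): parent_id=NULL -> NULL
  - task 5 (Deploy): parent_id=4 -> Plan

SQL:
SELECT a.name, b.name AS project, c.name AS parent
FROM tasks a
LEFT JOIN projects b ON a.project_id = b.id
LEFT JOIN tasks c ON a.parent_id = c.id

Result:
name      | project | parent   
----------+---------+----------
Migrate   | Atlas   | NULL     
Implement | NULL    | Migrate  
Setup     | Zeta    | Implement
Plan      | NULL    | NULL     
Deploy    | Phoenix | Plan     


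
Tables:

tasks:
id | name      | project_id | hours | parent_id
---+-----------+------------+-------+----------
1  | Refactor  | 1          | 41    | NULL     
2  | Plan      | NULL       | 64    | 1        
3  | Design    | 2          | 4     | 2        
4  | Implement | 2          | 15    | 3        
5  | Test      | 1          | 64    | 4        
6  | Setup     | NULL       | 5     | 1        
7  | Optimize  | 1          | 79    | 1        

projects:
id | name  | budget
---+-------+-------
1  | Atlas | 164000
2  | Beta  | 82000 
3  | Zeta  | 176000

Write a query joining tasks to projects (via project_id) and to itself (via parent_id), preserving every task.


Two LEFT JOINs from the same base table tasks: one to projects via project_id, one to tasks itself via parent_id. Both are LEFT so every task is preserved.
Match against projects:
  - task 1 (Refactor): project_id=1 -> matches Atlas
  - task 2 (Plan): project_id=NULL, no match -> kept with NULL
  - task 3 (Design): project_id=2 -> matches Beta
  - task 4 (Implement): project_id=2 -> matches Beta
  - task 5 (Test): project_id=1 -> matches Atlas
  - task 6 (Setup): project_id=NULL, no match -> kept with NULL
  - task 7 (Optimize): project_id=1 -> matches Atlas
Match against tasks (self):
  - task 1 (Refactor): parent_id=NULL -> NULL
  - task 2 (Plan): parent_id=1 -> Refactor
  - task 3 (Design): parent_id=2 -> Plan
  - task 4 (Implement): parent_id=3 -> Design
  - task 5 (Test): parent_id=4 -> Implement
  - task 6 (Setup): parent_id=1 -> Refactor
  - task 7 (Optimize): parent_id=1 -> Refactor

SQL:
SELECT a.name, b.name AS project, c.name AS parent
FROM tasks a
LEFT JOIN projects b ON a.project_id = b.id
LEFT JOIN tasks c ON a.parent_id = c.id

Result:
name      | project | parent   
----------+---------+----------
Refactor  | Atlas   | NULL     
Plan      | NULL    | Refactor 
Design    | Beta    | Plan     
Implement | Beta    | Design   
Test      | Atlas   | Implement
Setup     | NULL    | Refactor 
Optimize  | Atlas   | Refactor 


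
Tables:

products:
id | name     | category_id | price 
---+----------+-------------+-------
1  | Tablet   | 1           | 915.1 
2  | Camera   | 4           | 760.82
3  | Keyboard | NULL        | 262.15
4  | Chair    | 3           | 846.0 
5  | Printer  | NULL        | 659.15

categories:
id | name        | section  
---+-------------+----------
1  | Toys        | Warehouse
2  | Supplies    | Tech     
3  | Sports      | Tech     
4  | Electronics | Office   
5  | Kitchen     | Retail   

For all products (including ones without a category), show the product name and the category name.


LEFT JOIN keeps every row from products (the left table); where category_id has no match in categories, the category columns become NULL. Walk through each product:
  - product 1 (Tablet): category_id=1 -> matches Toys
  - product 2 (Camera): category_id=4 -> matches Electronics
  - product 3 (Keyboard): category_id=NULL, no match -> kept with NULL
  - product 4 (Chair): category_id=3 -> matches Sports
  - product 5 (Printer): category_id=NULL, no match -> kept with NULL
All 5 rows appear; 2 have NULL category.

SQL:
SELECT a.name, b.name AS category
FROM products a
LEFT JOIN categories b ON a.category_id = b.id

Result:
name     | category   
---------+------------
Tablet   | Toys       
Camera   | Electronics
Keyboard | NULL       
Chair    | Sports     
Printer  | NULL       


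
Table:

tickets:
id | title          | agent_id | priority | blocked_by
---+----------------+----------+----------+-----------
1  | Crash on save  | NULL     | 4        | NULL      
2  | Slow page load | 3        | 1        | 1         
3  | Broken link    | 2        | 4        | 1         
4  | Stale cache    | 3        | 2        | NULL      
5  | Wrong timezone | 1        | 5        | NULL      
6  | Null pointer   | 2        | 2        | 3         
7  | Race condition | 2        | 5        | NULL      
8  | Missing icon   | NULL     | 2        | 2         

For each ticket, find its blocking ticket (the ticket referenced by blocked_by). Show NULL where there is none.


This is a self-join: tickets is joined to a second copy of itself, matching each row's blocked_by to another row's id. Use LEFT JOIN so rows with blocked_by=NULL are kept.
  - ticket 1 (Crash on save): blocked_by=NULL -> NULL
  - ticket 2 (Slow page load): blocked_by=1 -> Crash on save
  - ticket 3 (Broken link): blocked_by=1 -> Crash on save
  - ticket 4 (Stale cache): blocked_by=NULL -> NULL
  - ticket 5 (Wrong timezone): blocked_by=NULL -> NULL
  - ticket 6 (Null pointer): blocked_by=3 -> Broken link
  - ticket 7 (Race condition): blocked_by=NULL -> NULL
  - ticket 8 (Missing icon): blocked_by=2 -> Slow page load

SQL:
SELECT a.title AS item, b.title AS blocked_by
FROM tickets a
LEFT JOIN tickets b ON a.blocked_by = b.id

Result:
item           | blocked_by    
---------------+---------------
Crash on save  | NULL          
Slow page load | Crash on save 
Broken link    | Crash on save 
Stale cache    | NULL          
Wrong timezone | NULL          
Null pointer   | Broken link   
Race condition | NULL          
Missing icon   | Slow page load


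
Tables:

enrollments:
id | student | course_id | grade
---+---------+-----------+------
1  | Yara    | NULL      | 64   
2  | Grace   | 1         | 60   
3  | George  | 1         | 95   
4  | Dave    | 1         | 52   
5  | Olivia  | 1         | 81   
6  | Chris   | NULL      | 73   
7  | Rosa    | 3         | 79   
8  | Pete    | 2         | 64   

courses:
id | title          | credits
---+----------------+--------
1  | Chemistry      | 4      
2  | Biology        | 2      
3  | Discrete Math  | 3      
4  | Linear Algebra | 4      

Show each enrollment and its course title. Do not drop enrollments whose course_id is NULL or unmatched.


LEFT JOIN keeps every row from enrollments (the left table); where course_id has no match in courses, the course columns become NULL. Walk through each enrollment:
  - enrollment 1 (Yara): course_id=NULL, no match -> kept with NULL
  - enrollment 2 (Grace): course_id=1 -> matches Chemistry
  - enrollment 3 (George): course_id=1 -> matches Chemistry
  - enrollment 4 (Dave): course_id=1 -> matches Chemistry
  - enrollment 5 (Olivia): course_id=1 -> matches Chemistry
  - enrollment 6 (Chris): course_id=NULL, no match -> kept with NULL
  - enrollment 7 (Rosa): course_id=3 -> matches Discrete Math
  - enrollment 8 (Pete): course_id=2 -> matches Biology
All 8 rows appear; 2 have NULL course.

SQL:
SELECT a.student, b.title AS course
FROM enrollments a
LEFT JOIN courses b ON a.course_id = b.id

Result:
student | course       
--------+--------------
Yara    | NULL         
Grace   | Chemistry    
George  | Chemistry    
Dave    | Chemistry    
Olivia  | Chemistry    
Chris   | NULL         
Rosa    | Discrete Math
Pete    | Biology      


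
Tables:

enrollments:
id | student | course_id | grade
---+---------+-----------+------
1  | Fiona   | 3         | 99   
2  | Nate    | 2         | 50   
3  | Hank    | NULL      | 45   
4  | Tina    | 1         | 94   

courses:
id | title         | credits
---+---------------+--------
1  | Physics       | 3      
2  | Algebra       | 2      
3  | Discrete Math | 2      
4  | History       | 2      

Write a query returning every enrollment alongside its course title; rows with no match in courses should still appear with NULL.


LEFT JOIN keeps every row from enrollments (the left table); where course_id has no match in courses, the course columns become NULL. Walk through each enrollment:
  - enrollment 1 (Fiona): course_id=3 -> matches Discrete Math
  - enrollment 2 (Nate): course_id=2 -> matches Algebra
  - enrollment 3 (Hank): course_id=NULL, no match -> kept with NULL
  - enrollment 4 (Tina): course_id=1 -> matches Physics
All 4 rows appear; 1 has NULL course.

SQL:
SELECT a.student, b.title AS course
FROM enrollments a
LEFT JOIN courses b ON a.course_id = b.id

Result:
student | course       
--------+--------------
Fiona   | Discrete Math
Nate    | Algebra      
Hank    | NULL         
Tina    | Physics      


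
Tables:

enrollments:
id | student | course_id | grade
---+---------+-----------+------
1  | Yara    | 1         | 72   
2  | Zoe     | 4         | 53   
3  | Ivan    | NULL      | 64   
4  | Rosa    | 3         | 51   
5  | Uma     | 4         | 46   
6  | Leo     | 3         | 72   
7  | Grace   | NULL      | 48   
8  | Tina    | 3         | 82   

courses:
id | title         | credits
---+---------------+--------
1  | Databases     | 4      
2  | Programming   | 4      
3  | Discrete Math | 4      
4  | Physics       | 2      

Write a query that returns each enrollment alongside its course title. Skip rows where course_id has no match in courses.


INNER JOIN keeps only enrollments rows whose course_id matches an id in courses. Walk through each enrollment:
  - enrollment 1 (Yara): course_id=1 -> matches Databases
  - enrollment 2 (Zoe): course_id=4 -> matches Physics
  - enrollment 3 (Ivan): course_id=NULL, no match -> dropped
  - enrollment 4 (Rosa): course_id=3 -> matches Discrete Math
  - enrollment 5 (Uma): course_id=4 -> matches Physics
  - enrollment 6 (Leo): course_id=3 -> matches Discrete Math
  - enrollment 7 (Grace): course_id=NULL, no match -> dropped
  - enrollment 8 (Tina): course_id=3 -> matches Discrete Math
So 2 of 8 rows are dropped.

SQL:
SELECT a.student, b.title AS course
FROM enrollments a
INNER JOIN courses b ON a.course_id = b.id

Result:
student | course       
--------+--------------
Yara    | Databases    
Zoe     | Physics      
Rosa    | Discrete Math
Uma     | Physics      
Leo     | Discrete Math
Tina    | Discrete Math


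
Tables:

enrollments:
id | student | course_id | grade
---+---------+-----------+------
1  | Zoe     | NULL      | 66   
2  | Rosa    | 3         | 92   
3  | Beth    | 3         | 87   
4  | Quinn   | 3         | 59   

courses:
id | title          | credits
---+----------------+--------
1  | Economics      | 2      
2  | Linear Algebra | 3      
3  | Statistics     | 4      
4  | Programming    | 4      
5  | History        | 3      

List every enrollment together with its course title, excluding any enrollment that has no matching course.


INNER JOIN keeps only enrollments rows whose course_id matches an id in courses. Walk through each enrollment:
  - enrollment 1 (Zoe): course_id=NULL, no match -> dropped
  - enrollment 2 (Rosa): course_id=3 -> matches Statistics
  - enrollment 3 (Beth): course_id=3 -> matches Statistics
  - enrollment 4 (Quinn): course_id=3 -> matches Statistics
So 1 of 4 rows is dropped.

SQL:
SELECT a.student, b.title AS course
FROM enrollments a
INNER JOIN courses b ON a.course_id = b.id

Result:
student | course    
--------+-----------
Rosa    | Statistics
Beth    | Statistics
Quinn   | Statistics


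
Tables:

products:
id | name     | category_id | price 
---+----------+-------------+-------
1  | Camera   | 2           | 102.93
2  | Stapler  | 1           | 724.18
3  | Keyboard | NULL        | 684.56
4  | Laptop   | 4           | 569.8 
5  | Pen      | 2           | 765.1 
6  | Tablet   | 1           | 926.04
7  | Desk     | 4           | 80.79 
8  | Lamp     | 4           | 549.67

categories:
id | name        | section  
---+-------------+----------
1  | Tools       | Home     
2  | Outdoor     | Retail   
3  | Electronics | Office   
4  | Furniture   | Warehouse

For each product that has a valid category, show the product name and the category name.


INNER JOIN keeps only products rows whose category_id matches an id in categories. Walk through each product:
  - product 1 (Camera): category_id=2 -> matches Outdoor
  - product 2 (Stapler): category_id=1 -> matches Tools
  - product 3 (Keyboard): category_id=NULL, no match -> dropped
  - product 4 (Laptop): category_id=4 -> matches Furniture
  - product 5 (Pen): category_id=2 -> matches Outdoor
  - product 6 (Tablet): category_id=1 -> matches Tools
  - product 7 (Desk): category_id=4 -> matches Furniture
  - product 8 (Lamp): category_id=4 -> matches Furniture
So 1 of 8 rows is dropped.

SQL:
SELECT a.name, b.name AS category
FROM products a
INNER JOIN categories b ON a.category_id = b.id

Result:
name    | category 
--------+----------
Camera  | Outdoor  
Stapler | Tools    
Laptop  | Furniture
Pen     | Outdoor  
Tablet  | Tools    
Desk    | Furniture
Lamp    | Furniture


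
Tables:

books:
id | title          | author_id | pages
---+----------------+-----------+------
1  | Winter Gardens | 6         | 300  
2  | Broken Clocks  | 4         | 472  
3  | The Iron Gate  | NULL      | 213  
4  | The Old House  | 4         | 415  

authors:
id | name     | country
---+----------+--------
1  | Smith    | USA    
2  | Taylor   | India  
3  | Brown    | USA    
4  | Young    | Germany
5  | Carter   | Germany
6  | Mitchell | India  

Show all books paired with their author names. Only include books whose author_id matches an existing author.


INNER JOIN keeps only books rows whose author_id matches an id in authors. Walk through each book:
  - book 1 (Winter Gardens): author_id=6 -> matches Mitchell
  - book 2 (Broken Clocks): author_id=4 -> matches Young
  - book 3 (The Iron Gate): author_id=NULL, no match -> dropped
  - book 4 (The Old House): author_id=4 -> matches Young
So 1 of 4 rows is dropped.

SQL:
SELECT a.title, b.name AS author
FROM books a
INNER JOIN authors b ON a.author_id = b.id

Result:
title          | author  
---------------+---------
Winter Gardens | Mitchell
Broken Clocks  | Young   
The Old House  | Young   


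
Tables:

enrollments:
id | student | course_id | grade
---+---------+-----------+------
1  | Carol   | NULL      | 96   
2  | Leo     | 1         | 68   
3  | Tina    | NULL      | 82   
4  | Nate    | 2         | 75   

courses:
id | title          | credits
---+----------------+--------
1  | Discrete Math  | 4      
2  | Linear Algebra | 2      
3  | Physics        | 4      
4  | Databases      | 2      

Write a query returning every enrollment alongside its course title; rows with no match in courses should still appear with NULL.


LEFT JOIN keeps every row from enrollments (the left table); where course_id has no match in courses, the course columns become NULL. Walk through each enrollment:
  - enrollment 1 (Carol): course_id=NULL, no match -> kept with NULL
  - enrollment 2 (Leo): course_id=1 -> matches Discrete Math
  - enrollment 3 (Tina): course_id=NULL, no match -> kept with NULL
  - enrollment 4 (Nate): course_id=2 -> matches Linear Algebra
All 4 rows appear; 2 have NULL course.

SQL:
SELECT a.student, b.title AS course
FROM enrollments a
LEFT JOIN courses b ON a.course_id = b.id

Result:
student | course        
--------+---------------
Carol   | NULL          
Leo     | Discrete Math 
Tina    | NULL          
Nate    | Linear Algebra


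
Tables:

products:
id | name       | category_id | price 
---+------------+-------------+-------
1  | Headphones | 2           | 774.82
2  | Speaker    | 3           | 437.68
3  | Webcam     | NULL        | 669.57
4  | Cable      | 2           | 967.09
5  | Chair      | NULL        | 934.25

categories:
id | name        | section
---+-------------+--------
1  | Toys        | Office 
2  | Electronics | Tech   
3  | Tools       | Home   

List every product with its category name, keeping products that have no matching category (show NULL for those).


LEFT JOIN keeps every row from products (the left table); where category_id has no match in categories, the category columns become NULL. Walk through each product:
  - product 1 (Headphones): category_id=2 -> matches Electronics
  - product 2 (Speaker): category_id=3 -> matches Tools
  - product 3 (Webcam): category_id=NULL, no match -> kept with NULL
  - product 4 (Cable): category_id=2 -> matches Electronics
  - product 5 (Chair): category_id=NULL, no match -> kept with NULL
All 5 rows appear; 2 have NULL category.

SQL:
SELECT a.name, b.name AS category
FROM products a
LEFT JOIN categories b ON a.category_id = b.id

Result:
name       | category   
-----------+------------
Headphones | Electronics
Speaker    | Tools      
Webcam     | NULL       
Cable      | Electronics
Chair      | NULL       


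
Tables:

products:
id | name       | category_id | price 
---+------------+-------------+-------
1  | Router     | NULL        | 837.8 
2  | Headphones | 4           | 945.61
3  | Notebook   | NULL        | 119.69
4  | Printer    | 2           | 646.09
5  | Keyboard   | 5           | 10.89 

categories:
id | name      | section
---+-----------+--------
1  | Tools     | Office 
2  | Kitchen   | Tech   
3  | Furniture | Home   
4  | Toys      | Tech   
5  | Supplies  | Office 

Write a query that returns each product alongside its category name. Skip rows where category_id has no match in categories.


INNER JOIN keeps only products rows whose category_id matches an id in categories. Walk through each product:
  - product 1 (Router): category_id=NULL, no match -> dropped
  - product 2 (Headphones): category_id=4 -> matches Toys
  - product 3 (Notebook): category_id=NULL, no match -> dropped
  - product 4 (Printer): category_id=2 -> matches Kitchen
  - product 5 (Keyboard): category_id=5 -> matches Supplies
So 2 of 5 rows are dropped.

SQL:
SELECT a.name, b.name AS category
FROM products a
INNER JOIN categories b ON a.category_id = b.id

Result:
name       | category
-----------+---------
Headphones | Toys    
Printer    | Kitchen 
Keyboard   | Supplies


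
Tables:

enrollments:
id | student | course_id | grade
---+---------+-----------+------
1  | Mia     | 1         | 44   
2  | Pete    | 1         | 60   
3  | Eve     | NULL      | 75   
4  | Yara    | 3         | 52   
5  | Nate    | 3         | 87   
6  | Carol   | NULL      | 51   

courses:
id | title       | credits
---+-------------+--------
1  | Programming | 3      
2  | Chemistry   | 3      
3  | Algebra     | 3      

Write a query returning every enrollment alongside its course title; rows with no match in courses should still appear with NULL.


LEFT JOIN keeps every row from enrollments (the left table); where course_id has no match in courses, the course columns become NULL. Walk through each enrollment:
  - enrollment 1 (Mia): course_id=1 -> matches Programming
  - enrollment 2 (Pete): course_id=1 -> matches Programming
  - enrollment 3 (Eve): course_id=NULL, no match -> kept with NULL
  - enrollment 4 (Yara): course_id=3 -> matches Algebra
  - enrollment 5 (Nate): course_id=3 -> matches Algebra
  - enrollment 6 (Carol): course_id=NULL, no match -> kept with NULL
All 6 rows appear; 2 have NULL course.

SQL:
SELECT a.student, b.title AS course
FROM enrollments a
LEFT JOIN courses b ON a.course_id = b.id

Result:
student | course     
--------+------------
Mia     | Programming
Pete    | Programming
Eve     | NULL       
Yara    | Algebra    
Nate    | Algebra    
Carol   | NULL       


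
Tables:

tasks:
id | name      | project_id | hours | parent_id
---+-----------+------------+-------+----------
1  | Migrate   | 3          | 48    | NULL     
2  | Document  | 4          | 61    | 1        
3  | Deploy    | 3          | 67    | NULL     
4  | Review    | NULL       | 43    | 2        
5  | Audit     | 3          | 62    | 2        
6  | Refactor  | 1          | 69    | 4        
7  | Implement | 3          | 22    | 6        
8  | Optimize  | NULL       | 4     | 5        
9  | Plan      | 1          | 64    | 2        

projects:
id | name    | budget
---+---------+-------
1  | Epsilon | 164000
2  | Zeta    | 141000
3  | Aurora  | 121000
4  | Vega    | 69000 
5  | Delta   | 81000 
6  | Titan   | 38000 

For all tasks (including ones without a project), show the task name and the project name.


LEFT JOIN keeps every row from tasks (the left table); where project_id has no match in projects, the project columns become NULL. Walk through each task:
  - task 1 (Migrate): project_id=3 -> matches Aurora
  - task 2 (Document): project_id=4 -> matches Vega
  - task 3 (Deploy): project_id=3 -> matches Aurora
  - task 4 (Review): project_id=NULL, no match -> kept with NULL
  - task 5 (Audit): project_id=3 -> matches Aurora
  - task 6 (Refactor): project_id=1 -> matches Epsilon
  - task 7 (Implement): project_id=3 -> matches Aurora
  - task 8 (Optimize): project_id=NULL, no match -> kept with NULL
  - task 9 (Plan): project_id=1 -> matches Epsilon
All 9 rows appear; 2 have NULL project.

SQL:
SELECT a.name, b.name AS project
FROM tasks a
LEFT JOIN projects b ON a.project_id = b.id

Result:
name      | project
----------+--------
Migrate   | Aurora 
Document  | Vega   
Deploy    | Aurora 
Review    | NULL   
Audit     | Aurora 
Refactor  | Epsilon
Implement | Aurora 
Optimize  | NULL   
Plan      | Epsilon


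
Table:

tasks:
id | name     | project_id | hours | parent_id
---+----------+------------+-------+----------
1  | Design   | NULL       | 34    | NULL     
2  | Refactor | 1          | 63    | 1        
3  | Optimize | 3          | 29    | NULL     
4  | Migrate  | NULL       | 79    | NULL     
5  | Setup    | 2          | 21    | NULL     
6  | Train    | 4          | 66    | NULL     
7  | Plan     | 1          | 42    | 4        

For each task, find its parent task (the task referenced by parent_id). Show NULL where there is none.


This is a self-join: tasks is joined to a second copy of itself, matching each row's parent_id to another row's id. Use LEFT JOIN so rows with parent_id=NULL are kept.
  - task 1 (Design): parent_id=NULL -> NULL
  - task 2 (Refactor): parent_id=1 -> Design
  - task 3 (Optimize): parent_id=NULL -> NULL
  - task 4 (Migrate): parent_id=NULL -> NULL
  - task 5 (Setup): parent_id=NULL -> NULL
  - task 6 (Train): parent_id=NULL -> NULL
  - task 7 (Plan): parent_id=4 -> Migrate

SQL:
SELECT a.name AS item, b.name AS parent
FROM tasks a
LEFT JOIN tasks b ON a.parent_id = b.id

Result:
item     | parent 
---------+--------
Design   | NULL   
Refactor | Design 
Optimize | NULL   
Migrate  | NULL   
Setup    | NULL   
Train    | NULL   
Plan     | Migrate


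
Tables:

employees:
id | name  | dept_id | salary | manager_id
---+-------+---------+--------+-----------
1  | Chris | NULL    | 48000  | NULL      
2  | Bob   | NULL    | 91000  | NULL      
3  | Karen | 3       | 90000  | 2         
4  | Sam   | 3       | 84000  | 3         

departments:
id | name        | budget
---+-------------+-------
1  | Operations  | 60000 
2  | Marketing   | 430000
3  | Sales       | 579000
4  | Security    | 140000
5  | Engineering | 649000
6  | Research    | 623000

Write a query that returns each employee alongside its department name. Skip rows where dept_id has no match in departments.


INNER JOIN keeps only employees rows whose dept_id matches an id in departments. Walk through each employee:
  - employee 1 (Chris): dept_id=NULL, no match -> dropped
  - employee 2 (Bob): dept_id=NULL, no match -> dropped
  - employee 3 (Karen): dept_id=3 -> matches Sales
  - employee 4 (Sam): dept_id=3 -> matches Sales
So 2 of 4 rows are dropped.

SQL:
SELECT a.name, b.name AS department
FROM employees a
INNER JOIN departments b ON a.dept_id = b.id

Result:
name  | department
------+-----------
Karen | Sales     
Sam   | Sales     


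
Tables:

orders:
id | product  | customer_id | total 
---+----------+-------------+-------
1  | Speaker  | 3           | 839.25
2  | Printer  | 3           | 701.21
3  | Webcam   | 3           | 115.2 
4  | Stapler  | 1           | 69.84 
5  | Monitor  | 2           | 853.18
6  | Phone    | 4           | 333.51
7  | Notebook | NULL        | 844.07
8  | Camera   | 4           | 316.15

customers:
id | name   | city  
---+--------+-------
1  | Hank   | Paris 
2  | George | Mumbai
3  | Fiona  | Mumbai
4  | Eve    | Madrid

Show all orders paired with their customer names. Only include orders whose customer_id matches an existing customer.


INNER JOIN keeps only orders rows whose customer_id matches an id in customers. Walk through each order:
  - order 1 (Speaker): customer_id=3 -> matches Fiona
  - order 2 (Printer): customer_id=3 -> matches Fiona
  - order 3 (Webcam): customer_id=3 -> matches Fiona
  - order 4 (Stapler): customer_id=1 -> matches Hank
  - order 5 (Monitor): customer_id=2 -> matches George
  - order 6 (Phone): customer_id=4 -> matches Eve
  - order 7 (Notebook): customer_id=NULL, no match -> dropped
  - order 8 (Camera): customer_id=4 -> matches Eve
So 1 of 8 rows is dropped.

SQL:
SELECT a.product, b.name AS customer
FROM orders a
INNER JOIN customers b ON a.customer_id = b.id

Result:
product | customer
--------+---------
Speaker | Fiona   
Printer | Fiona   
Webcam  | Fiona   
Stapler | Hank    
Monitor | George  
Phone   | Eve     
Camera  | Eve     


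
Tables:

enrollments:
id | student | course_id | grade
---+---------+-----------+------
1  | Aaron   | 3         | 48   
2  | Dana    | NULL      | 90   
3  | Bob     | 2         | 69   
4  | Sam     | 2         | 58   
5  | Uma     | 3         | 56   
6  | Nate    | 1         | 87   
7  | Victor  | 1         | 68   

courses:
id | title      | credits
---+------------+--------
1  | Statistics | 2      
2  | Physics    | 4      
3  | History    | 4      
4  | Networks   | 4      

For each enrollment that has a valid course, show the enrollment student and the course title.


INNER JOIN keeps only enrollments rows whose course_id matches an id in courses. Walk through each enrollment:
  - enrollment 1 (Aaron): course_id=3 -> matches History
  - enrollment 2 (Dana): course_id=NULL, no match -> dropped
  - enrollment 3 (Bob): course_id=2 -> matches Physics
  - enrollment 4 (Sam): course_id=2 -> matches Physics
  - enrollment 5 (Uma): course_id=3 -> matches History
  - enrollment 6 (Nate): course_id=1 -> matches Statistics
  - enrollment 7 (Victor): course_id=1 -> matches Statistics
So 1 of 7 rows is dropped.

SQL:
SELECT a.student, b.title AS course
FROM enrollments a
INNER JOIN courses b ON a.course_id = b.id

Result:
student | course    
--------+-----------
Aaron   | History   
Bob     | Physics   
Sam     | Physics   
Uma     | History   
Nate    | Statistics
Victor  | Statistics


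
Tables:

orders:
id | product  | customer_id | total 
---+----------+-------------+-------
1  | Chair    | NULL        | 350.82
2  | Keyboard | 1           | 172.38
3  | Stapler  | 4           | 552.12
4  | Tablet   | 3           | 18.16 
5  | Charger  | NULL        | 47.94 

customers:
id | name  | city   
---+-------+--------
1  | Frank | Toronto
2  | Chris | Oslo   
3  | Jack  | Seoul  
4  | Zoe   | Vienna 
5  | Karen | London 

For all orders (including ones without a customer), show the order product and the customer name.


LEFT JOIN keeps every row from orders (the left table); where customer_id has no match in customers, the customer columns become NULL. Walk through each order:
  - order 1 (Chair): customer_id=NULL, no match -> kept with NULL
  - order 2 (Keyboard): customer_id=1 -> matches Frank
  - order 3 (Stapler): customer_id=4 -> matches Zoe
  - order 4 (Tablet): customer_id=3 -> matches Jack
  - order 5 (Charger): customer_id=NULL, no match -> kept with NULL
All 5 rows appear; 2 have NULL customer.

SQL:
SELECT a.product, b.name AS customer
FROM orders a
LEFT JOIN customers b ON a.customer_id = b.id

Result:
product  | customer
---------+---------
Chair    | NULL    
Keyboard | Frank   
Stapler  | Zoe     
Tablet   | Jack    
Charger  | NULL    


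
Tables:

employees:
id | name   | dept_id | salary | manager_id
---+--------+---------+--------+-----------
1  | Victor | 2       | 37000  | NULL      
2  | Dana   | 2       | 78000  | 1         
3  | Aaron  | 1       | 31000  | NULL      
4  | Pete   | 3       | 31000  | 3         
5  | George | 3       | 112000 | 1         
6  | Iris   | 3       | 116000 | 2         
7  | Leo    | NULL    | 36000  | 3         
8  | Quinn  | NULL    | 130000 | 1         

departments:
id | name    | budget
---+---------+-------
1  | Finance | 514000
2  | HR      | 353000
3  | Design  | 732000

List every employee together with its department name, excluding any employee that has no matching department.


INNER JOIN keeps only employees rows whose dept_id matches an id in departments. Walk through each employee:
  - employee 1 (Victor): dept_id=2 -> matches HR
  - employee 2 (Dana): dept_id=2 -> matches HR
  - employee 3 (Aaron): dept_id=1 -> matches Finance
  - employee 4 (Pete): dept_id=3 -> matches Design
  - employee 5 (George): dept_id=3 -> matches Design
  - employee 6 (Iris): dept_id=3 -> matches Design
  - employee 7 (Leo): dept_id=NULL, no match -> dropped
  - employee 8 (Quinn): dept_id=NULL, no match -> dropped
So 2 of 8 rows are dropped.

SQL:
SELECT a.name, b.name AS department
FROM employees a
INNER JOIN departments b ON a.dept_id = b.id

Result:
name   | department
-------+-----------
Victor | HR        
Dana   | HR        
Aaron  | Finance   
Pete   | Design    
George | Design    
Iris   | Design    


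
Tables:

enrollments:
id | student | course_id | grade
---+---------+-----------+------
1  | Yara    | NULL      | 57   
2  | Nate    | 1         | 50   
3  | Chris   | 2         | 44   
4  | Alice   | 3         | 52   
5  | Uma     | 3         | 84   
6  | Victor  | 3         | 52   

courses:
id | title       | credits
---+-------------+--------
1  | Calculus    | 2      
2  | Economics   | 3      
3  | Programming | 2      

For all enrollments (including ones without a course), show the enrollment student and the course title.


LEFT JOIN keeps every row from enrollments (the left table); where course_id has no match in courses, the course columns become NULL. Walk through each enrollment:
  - enrollment 1 (Yara): course_id=NULL, no match -> kept with NULL
  - enrollment 2 (Nate): course_id=1 -> matches Calculus
  - enrollment 3 (Chris): course_id=2 -> matches Economics
  - enrollment 4 (Alice): course_id=3 -> matches Programming
  - enrollment 5 (Uma): course_id=3 -> matches Programming
  - enrollment 6 (Victor): course_id=3 -> matches Programming
All 6 rows appear; 1 has NULL course.

SQL:
SELECT a.student, b.title AS course
FROM enrollments a
LEFT JOIN courses b ON a.course_id = b.id

Result:
student | course     
--------+------------
Yara    | NULL       
Nate    | Calculus   
Chris   | Economics  
Alice   | Programming
Uma     | Programming
Victor  | Programming


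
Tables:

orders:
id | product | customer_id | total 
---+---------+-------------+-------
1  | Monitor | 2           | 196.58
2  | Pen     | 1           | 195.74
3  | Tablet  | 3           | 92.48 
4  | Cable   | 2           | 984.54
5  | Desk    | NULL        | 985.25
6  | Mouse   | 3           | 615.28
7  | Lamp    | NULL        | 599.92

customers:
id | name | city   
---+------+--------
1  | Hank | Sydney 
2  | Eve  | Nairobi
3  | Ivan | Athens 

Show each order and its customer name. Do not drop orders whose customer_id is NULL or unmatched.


LEFT JOIN keeps every row from orders (the left table); where customer_id has no match in customers, the customer columns become NULL. Walk through each order:
  - order 1 (Monitor): customer_id=2 -> matches Eve
  - order 2 (Pen): customer_id=1 -> matches Hank
  - order 3 (Tablet): customer_id=3 -> matches Ivan
  - order 4 (Cable): customer_id=2 -> matches Eve
  - order 5 (Desk): customer_id=NULL, no match -> kept with NULL
  - order 6 (Mouse): customer_id=3 -> matches Ivan
  - order 7 (Lamp): customer_id=NULL, no match -> kept with NULL
All 7 rows appear; 2 have NULL customer.

SQL:
SELECT a.product, b.name AS customer
FROM orders a
LEFT JOIN customers b ON a.customer_id = b.id

Result:
product | customer
--------+---------
Monitor | Eve     
Pen     | Hank    
Tablet  | Ivan    
Cable   | Eve     
Desk    | NULL    
Mouse   | Ivan    
Lamp    | NULL    


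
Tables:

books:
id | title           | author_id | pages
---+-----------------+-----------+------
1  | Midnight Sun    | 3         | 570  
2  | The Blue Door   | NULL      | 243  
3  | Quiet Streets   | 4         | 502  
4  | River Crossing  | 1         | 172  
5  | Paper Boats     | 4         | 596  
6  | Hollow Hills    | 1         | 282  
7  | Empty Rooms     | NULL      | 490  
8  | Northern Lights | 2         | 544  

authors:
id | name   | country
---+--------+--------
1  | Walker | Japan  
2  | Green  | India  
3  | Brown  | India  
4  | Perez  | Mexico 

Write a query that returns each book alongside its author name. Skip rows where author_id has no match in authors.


INNER JOIN keeps only books rows whose author_id matches an id in authors. Walk through each book:
  - book 1 (Midnight Sun): author_id=3 -> matches Brown
  - book 2 (The Blue Door): author_id=NULL, no match -> dropped
  - book 3 (Quiet Streets): author_id=4 -> matches Perez
  - book 4 (River Crossing): author_id=1 -> matches Walker
  - book 5 (Paper Boats): author_id=4 -> matches Perez
  - book 6 (Hollow Hills): author_id=1 -> matches Walker
  - book 7 (Empty Rooms): author_id=NULL, no match -> dropped
  - book 8 (Northern Lights): author_id=2 -> matches Green
So 2 of 8 rows are dropped.

SQL:
SELECT a.title, b.name AS author
FROM books a
INNER JOIN authors b ON a.author_id = b.id

Result:
title           | author
----------------+-------
Midnight Sun    | Brown 
Quiet Streets   | Perez 
River Crossing  | Walker
Paper Boats     | Perez 
Hollow Hills    | Walker
Northern Lights | Green 


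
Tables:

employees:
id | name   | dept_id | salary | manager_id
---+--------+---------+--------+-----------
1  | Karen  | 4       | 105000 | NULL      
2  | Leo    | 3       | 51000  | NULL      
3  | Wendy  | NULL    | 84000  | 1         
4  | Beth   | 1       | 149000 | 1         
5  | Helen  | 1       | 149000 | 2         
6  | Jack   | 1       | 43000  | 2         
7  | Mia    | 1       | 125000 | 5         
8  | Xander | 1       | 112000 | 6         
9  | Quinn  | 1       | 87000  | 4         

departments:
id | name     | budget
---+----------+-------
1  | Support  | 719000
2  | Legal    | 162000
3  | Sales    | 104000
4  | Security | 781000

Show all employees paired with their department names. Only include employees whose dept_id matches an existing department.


INNER JOIN keeps only employees rows whose dept_id matches an id in departments. Walk through each employee:
  - employee 1 (Karen): dept_id=4 -> matches Security
  - employee 2 (Leo): dept_id=3 -> matches Sales
  - employee 3 (Wendy): dept_id=NULL, no match -> dropped
  - employee 4 (Beth): dept_id=1 -> matches Support
  - employee 5 (Helen): dept_id=1 -> matches Support
  - employee 6 (Jack): dept_id=1 -> matches Support
  - employee 7 (Mia): dept_id=1 -> matches Support
  - employee 8 (Xander): dept_id=1 -> matches Support
  - employee 9 (Quinn): dept_id=1 -> matches Support
So 1 of 9 rows is dropped.

SQL:
SELECT a.name, b.name AS department
FROM employees a
INNER JOIN departments b ON a.dept_id = b.id

Result:
name   | department
-------+-----------
Karen  | Security  
Leo    | Sales     
Beth   | Support   
Helen  | Support   
Jack   | Support   
Mia    | Support   
Xander | Support   
Quinn  | Support   
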